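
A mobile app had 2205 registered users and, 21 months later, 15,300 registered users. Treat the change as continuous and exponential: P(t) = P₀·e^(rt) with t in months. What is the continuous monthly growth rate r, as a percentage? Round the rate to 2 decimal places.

15300 = 2205 · e^(r·21)
e^(21r) = 15300/2205 = 6.93878
r = ln(6.93878) / 21 = 1.93713 / 21

r ≈ 9.22% per month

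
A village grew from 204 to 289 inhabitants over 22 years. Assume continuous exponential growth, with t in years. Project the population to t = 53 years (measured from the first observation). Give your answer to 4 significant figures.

r = ln(289/204) / 22 ≈ 0.015832 per year
P(53) = 204 · e^(0.015832·53) = 204 · 2.31429 ≈ 472.11

≈ 472.1 inhabitants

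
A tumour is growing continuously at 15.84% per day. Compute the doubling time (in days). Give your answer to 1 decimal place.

doubling time = ln(2) / |r| = 0.69315 / 0.1584

doubling time ≈ 4.4 days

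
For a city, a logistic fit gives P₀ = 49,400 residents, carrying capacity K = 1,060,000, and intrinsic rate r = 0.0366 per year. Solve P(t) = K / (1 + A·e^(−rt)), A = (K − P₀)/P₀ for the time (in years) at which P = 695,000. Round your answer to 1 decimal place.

t ≈ 100.1 years

A = (1060000 − 49400)/49400 = 20.45749
695000 = 1060000/(1 + 20.45749·e^(−0.0366t)) → 1 + 20.45749·e^(−0.0366t) = 1.52518
e^(−0.0366t) = 0.025672 → t = ln(38.9533)/0.0366 = 3.66236/0.0366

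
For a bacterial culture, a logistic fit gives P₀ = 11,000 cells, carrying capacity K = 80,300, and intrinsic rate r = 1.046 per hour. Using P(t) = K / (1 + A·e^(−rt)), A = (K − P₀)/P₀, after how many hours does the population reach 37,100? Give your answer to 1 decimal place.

t ≈ 1.6 hours

A = (80300 − 11000)/11000 = 6.3
37100 = 80300/(1 + 6.3·e^(−1.046t)) → 1 + 6.3·e^(−1.046t) = 2.16442
e^(−1.046t) = 0.184829 → t = ln(5.41042)/1.046 = 1.68833/1.046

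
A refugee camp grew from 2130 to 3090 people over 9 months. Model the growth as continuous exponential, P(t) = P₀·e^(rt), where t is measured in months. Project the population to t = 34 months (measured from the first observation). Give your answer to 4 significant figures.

≈ 8,685 people

r = ln(3090/2130) / 9 ≈ 0.041339 per month
P(34) = 2130 · e^(0.041339·34) = 2130 · 4.07764 ≈ 8685.38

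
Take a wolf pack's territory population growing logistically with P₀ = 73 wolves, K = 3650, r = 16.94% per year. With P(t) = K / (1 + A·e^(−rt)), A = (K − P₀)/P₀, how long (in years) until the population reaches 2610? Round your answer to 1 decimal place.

A = (3650 − 73)/73 = 49
2610 = 3650/(1 + 49·e^(−0.1694t)) → 1 + 49·e^(−0.1694t) = 1.39847
e^(−0.1694t) = 0.008132 → t = ln(122.97115)/0.1694 = 4.81195/0.1694

t ≈ 28.4 years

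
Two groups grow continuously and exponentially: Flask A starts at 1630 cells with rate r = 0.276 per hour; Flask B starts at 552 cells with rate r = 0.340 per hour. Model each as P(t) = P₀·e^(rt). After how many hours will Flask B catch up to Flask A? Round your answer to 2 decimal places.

1630·e^(0.276t) = 552·e^(0.34t)
1630/552 = e^((0.34 − 0.276)t) → ln(2.9529) = 0.064·t
t = 1.08279 / 0.064

t ≈ 16.92 hours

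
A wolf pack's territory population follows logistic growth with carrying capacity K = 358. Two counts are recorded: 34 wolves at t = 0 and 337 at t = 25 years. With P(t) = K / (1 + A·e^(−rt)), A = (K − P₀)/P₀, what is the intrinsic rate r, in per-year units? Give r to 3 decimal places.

r ≈ 0.201 per year

A = (358 − 34)/34 = 9.52941
337 = 358/(1 + 9.52941·e^(−r·25)) → e^(−25r) = (1.06231 − 1)/9.52941 = 0.006539
r = −ln(0.006539)/25 = 5.02994/25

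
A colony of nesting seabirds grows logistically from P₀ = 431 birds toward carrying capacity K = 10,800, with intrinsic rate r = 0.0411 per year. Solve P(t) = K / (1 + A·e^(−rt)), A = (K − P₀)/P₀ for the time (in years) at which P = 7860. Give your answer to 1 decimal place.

A = (10800 − 431)/431 = 24.058
7860 = 10800/(1 + 24.058·e^(−0.0411t)) → 1 + 24.058·e^(−0.0411t) = 1.37405
e^(−0.0411t) = 0.015548 → t = ln(64.31834)/0.0411 = 4.16384/0.0411

t ≈ 101.3 years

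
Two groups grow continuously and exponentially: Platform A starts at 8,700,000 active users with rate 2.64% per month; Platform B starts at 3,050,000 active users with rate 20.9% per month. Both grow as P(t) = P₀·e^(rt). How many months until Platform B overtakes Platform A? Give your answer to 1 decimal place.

t ≈ 5.7 months

8700000·e^(0.0264t) = 3050000·e^(0.209t)
8700000/3050000 = e^((0.209 − 0.0264)t) → ln(2.85246) = 0.1826·t
t = 1.04818 / 0.1826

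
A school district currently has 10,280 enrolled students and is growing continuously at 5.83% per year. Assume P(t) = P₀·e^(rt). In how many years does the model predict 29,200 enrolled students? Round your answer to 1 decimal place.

29200 = 10280 · e^(0.0583·t)
t = ln(29200/10280) / 0.0583 = ln(2.84047) / 0.0583 = 1.04397 / 0.0583

t ≈ 17.9 years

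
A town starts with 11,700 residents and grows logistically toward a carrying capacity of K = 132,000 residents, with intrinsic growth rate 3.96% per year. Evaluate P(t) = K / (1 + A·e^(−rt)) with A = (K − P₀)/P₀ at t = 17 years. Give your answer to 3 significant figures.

A = (132000 − 11700)/11700 = 10.28205
P(17) = 132000 / (1 + 10.28205·e^(−0.0396·17)) = 132000 / (1 + 10.28205·0.510074)
= 132000 / 6.2446 ≈ 21138.25

≈ 21,100 residents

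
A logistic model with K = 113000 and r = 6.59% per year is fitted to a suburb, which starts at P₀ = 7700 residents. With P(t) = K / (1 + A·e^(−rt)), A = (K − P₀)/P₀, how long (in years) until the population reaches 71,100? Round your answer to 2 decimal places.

A = (113000 − 7700)/7700 = 13.67532
71100 = 113000/(1 + 13.67532·e^(−0.0659t)) → 1 + 13.67532·e^(−0.0659t) = 1.58931
e^(−0.0659t) = 0.043093 → t = ln(23.20562)/0.0659 = 3.14439/0.0659

t ≈ 47.71 years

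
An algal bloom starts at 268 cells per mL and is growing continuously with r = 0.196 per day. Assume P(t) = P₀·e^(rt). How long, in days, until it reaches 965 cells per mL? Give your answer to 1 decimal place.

965 = 268 · e^(0.196·t)
t = ln(965/268) / 0.196 = ln(3.60075) / 0.196 = 1.28114 / 0.196

t ≈ 6.5 days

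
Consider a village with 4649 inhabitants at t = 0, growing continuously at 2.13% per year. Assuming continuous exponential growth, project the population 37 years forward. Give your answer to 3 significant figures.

≈ 10,200 inhabitants

P(37) = 4649 · e^(0.0213·37) = 4649 · e^(0.7881)
= 4649 · 2.19921 ≈ 10224.15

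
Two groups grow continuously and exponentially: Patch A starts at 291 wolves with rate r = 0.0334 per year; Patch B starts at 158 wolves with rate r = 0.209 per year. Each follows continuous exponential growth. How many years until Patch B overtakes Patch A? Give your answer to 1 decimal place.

t ≈ 3.5 years

291·e^(0.0334t) = 158·e^(0.209t)
291/158 = e^((0.209 − 0.0334)t) → ln(1.84177) = 0.1756·t
t = 0.61073 / 0.1756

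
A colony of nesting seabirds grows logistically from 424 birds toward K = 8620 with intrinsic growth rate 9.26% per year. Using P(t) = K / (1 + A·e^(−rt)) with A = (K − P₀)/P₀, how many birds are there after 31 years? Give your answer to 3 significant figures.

≈ 4,110 birds

A = (8620 − 424)/424 = 19.33019
P(31) = 8620 / (1 + 19.33019·e^(−0.0926·31)) = 8620 / (1 + 19.33019·0.056665)
= 8620 / 2.09534 ≈ 4113.88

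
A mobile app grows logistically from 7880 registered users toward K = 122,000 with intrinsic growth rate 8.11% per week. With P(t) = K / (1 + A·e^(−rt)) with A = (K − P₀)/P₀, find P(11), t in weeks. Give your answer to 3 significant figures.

A = (122000 − 7880)/7880 = 14.48223
P(11) = 122000 / (1 + 14.48223·e^(−0.0811·11)) = 122000 / (1 + 14.48223·0.409794)
= 122000 / 6.93474 ≈ 17592.59

≈ 17,600 registered users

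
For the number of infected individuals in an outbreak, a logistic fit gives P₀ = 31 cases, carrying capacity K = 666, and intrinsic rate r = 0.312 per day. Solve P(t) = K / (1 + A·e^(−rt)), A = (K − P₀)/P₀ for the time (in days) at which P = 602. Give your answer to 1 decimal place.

A = (666 − 31)/31 = 20.48387
602 = 666/(1 + 20.48387·e^(−0.312t)) → 1 + 20.48387·e^(−0.312t) = 1.10631
e^(−0.312t) = 0.00519 → t = ln(192.67641)/0.312 = 5.26101/0.312

t ≈ 16.9 days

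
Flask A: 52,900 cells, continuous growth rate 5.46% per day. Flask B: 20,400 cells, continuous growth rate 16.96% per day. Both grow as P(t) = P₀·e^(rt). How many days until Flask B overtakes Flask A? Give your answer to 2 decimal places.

t ≈ 8.29 days

52900·e^(0.0546t) = 20400·e^(0.1696t)
52900/20400 = e^((0.1696 − 0.0546)t) → ln(2.59314) = 0.115·t
t = 0.95287 / 0.115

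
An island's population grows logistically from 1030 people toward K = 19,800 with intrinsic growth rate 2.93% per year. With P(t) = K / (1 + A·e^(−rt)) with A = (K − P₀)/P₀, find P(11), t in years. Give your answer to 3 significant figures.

A = (19800 − 1030)/1030 = 18.2233
P(11) = 19800 / (1 + 18.2233·e^(−0.0293·11)) = 19800 / (1 + 18.2233·0.724481)
= 19800 / 14.20243 ≈ 1394.13

≈ 1,390 people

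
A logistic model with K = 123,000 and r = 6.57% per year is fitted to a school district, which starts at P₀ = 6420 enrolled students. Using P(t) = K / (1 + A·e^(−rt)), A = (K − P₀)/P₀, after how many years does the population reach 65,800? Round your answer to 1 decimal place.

A = (123000 − 6420)/6420 = 18.15888
65800 = 123000/(1 + 18.15888·e^(−0.0657t)) → 1 + 18.15888·e^(−0.0657t) = 1.8693
e^(−0.0657t) = 0.047872 → t = ln(20.88906)/0.0657 = 3.03923/0.0657

t ≈ 46.3 years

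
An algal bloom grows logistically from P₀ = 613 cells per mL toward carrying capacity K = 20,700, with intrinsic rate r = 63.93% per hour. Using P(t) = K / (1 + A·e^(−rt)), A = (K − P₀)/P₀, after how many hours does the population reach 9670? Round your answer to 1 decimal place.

t ≈ 5.3 hours

A = (20700 − 613)/613 = 32.76835
9670 = 20700/(1 + 32.76835·e^(−0.6393t)) → 1 + 32.76835·e^(−0.6393t) = 2.14064
e^(−0.6393t) = 0.034809 → t = ln(28.72801)/0.6393 = 3.35787/0.6393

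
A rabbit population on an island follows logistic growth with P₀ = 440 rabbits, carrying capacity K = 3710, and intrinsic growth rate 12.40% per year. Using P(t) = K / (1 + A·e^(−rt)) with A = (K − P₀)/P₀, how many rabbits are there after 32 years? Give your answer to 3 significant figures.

A = (3710 − 440)/440 = 7.43182
P(32) = 3710 / (1 + 7.43182·e^(−0.124·32)) = 3710 / (1 + 7.43182·0.018911)
= 3710 / 1.14054 ≈ 3252.83

≈ 3,250 rabbits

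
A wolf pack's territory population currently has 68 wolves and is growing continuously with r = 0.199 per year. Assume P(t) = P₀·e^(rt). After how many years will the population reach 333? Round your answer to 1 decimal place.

333 = 68 · e^(0.199·t)
t = ln(333/68) / 0.199 = ln(4.89706) / 0.199 = 1.58863 / 0.199

t ≈ 8.0 years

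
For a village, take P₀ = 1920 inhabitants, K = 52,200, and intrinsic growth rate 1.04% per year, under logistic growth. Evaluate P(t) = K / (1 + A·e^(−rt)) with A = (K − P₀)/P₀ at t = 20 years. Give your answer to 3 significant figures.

A = (52200 − 1920)/1920 = 26.1875
P(20) = 52200 / (1 + 26.1875·e^(−0.0104·20)) = 52200 / (1 + 26.1875·0.812207)
= 52200 / 22.26967 ≈ 2344

≈ 2,340 inhabitants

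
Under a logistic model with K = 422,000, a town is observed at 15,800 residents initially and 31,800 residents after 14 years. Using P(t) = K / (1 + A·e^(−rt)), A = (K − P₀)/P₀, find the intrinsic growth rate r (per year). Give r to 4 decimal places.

A = (422000 − 15800)/15800 = 25.70886
31800 = 422000/(1 + 25.70886·e^(−r·14)) → e^(−14r) = (13.27044 − 1)/25.70886 = 0.477284
r = −ln(0.477284)/14 = 0.73964/14

r ≈ 0.0528 per year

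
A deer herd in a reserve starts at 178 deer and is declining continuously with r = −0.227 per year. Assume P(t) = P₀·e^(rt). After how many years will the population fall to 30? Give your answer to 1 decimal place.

t ≈ 7.8 years

30 = 178 · e^(-0.227·t)
t = ln(30/178) / -0.227 = ln(0.16854) / -0.227 = -1.78059 / -0.227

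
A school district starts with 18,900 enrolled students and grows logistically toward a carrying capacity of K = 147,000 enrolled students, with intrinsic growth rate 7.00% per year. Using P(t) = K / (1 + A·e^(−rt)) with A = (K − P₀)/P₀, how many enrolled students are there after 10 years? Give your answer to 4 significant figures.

≈ 33,670 enrolled students

A = (147000 − 18900)/18900 = 6.77778
P(10) = 147000 / (1 + 6.77778·e^(−0.07·10)) = 147000 / (1 + 6.77778·0.496585)
= 147000 / 4.36574 ≈ 33671.23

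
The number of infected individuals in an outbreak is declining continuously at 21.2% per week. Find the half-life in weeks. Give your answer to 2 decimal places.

half-life = ln(2) / |r| = 0.69315 / 0.212

half-life ≈ 3.27 weeks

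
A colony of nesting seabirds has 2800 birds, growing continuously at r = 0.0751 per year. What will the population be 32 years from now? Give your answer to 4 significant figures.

≈ 30,960 birds

P(32) = 2800 · e^(0.0751·32) = 2800 · e^(2.4032)
= 2800 · 11.05851 ≈ 30963.82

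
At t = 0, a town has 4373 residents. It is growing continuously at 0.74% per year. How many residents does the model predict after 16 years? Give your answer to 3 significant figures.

P(16) = 4373 · e^(0.0074·16) = 4373 · e^(0.1184)
= 4373 · 1.12569 ≈ 4922.66

≈ 4,920 residents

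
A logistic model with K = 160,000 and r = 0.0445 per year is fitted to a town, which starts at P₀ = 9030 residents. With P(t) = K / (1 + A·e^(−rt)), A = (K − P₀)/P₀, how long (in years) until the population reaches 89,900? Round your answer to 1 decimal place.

t ≈ 68.9 years

A = (160000 − 9030)/9030 = 16.71872
89900 = 160000/(1 + 16.71872·e^(−0.0445t)) → 1 + 16.71872·e^(−0.0445t) = 1.77976
e^(−0.0445t) = 0.04664 → t = ln(21.44098)/0.0445 = 3.0653/0.0445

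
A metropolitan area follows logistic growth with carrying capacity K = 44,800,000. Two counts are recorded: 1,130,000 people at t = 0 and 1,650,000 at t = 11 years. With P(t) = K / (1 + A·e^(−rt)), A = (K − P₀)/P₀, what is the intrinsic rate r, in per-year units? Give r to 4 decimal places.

r ≈ 0.0355 per year

A = (44800000 − 1130000)/1130000 = 38.64602
1650000 = 44800000/(1 + 38.64602·e^(−r·11)) → e^(−11r) = (27.15152 − 1)/38.64602 = 0.676694
r = −ln(0.676694)/11 = 0.39054/11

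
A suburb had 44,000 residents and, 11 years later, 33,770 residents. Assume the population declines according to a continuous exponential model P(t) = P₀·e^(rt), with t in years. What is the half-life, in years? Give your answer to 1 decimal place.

half-life ≈ 28.8 years

r = ln(33770/44000) / 11 = ln(0.7675) / 11 ≈ -0.024056 per year
half-life = ln 2 / |r| = 0.69315 / 0.024056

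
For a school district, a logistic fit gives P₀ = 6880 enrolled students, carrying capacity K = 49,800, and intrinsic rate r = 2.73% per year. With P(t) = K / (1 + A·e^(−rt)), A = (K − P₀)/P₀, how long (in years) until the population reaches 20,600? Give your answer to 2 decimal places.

t ≈ 54.28 years

A = (49800 − 6880)/6880 = 6.23837
20600 = 49800/(1 + 6.23837·e^(−0.0273t)) → 1 + 6.23837·e^(−0.0273t) = 2.41748
e^(−0.0273t) = 0.227219 → t = ln(4.40104)/0.0273 = 1.48184/0.0273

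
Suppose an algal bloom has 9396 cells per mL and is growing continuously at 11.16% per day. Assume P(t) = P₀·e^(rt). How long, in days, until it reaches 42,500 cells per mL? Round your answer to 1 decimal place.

t ≈ 13.5 days

42500 = 9396 · e^(0.1116·t)
t = ln(42500/9396) / 0.1116 = ln(4.5232) / 0.1116 = 1.50922 / 0.1116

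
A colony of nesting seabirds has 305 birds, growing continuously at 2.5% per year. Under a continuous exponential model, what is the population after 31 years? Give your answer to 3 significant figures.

≈ 662 birds

P(31) = 305 · e^(0.025·31) = 305 · e^(0.775)
= 305 · 2.17059 ≈ 662.03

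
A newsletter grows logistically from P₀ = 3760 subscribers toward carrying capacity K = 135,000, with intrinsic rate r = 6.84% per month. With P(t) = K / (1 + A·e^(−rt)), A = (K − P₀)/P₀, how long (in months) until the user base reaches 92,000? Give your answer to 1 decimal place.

A = (135000 − 3760)/3760 = 34.90426
92000 = 135000/(1 + 34.90426·e^(−0.0684t)) → 1 + 34.90426·e^(−0.0684t) = 1.46739
e^(−0.0684t) = 0.013391 → t = ln(74.67887)/0.0684 = 4.3132/0.0684

t ≈ 63.1 months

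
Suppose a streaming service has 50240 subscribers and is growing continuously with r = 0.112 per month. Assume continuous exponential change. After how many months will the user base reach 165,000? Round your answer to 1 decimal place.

165000 = 50240 · e^(0.112·t)
t = ln(165000/50240) / 0.112 = ln(3.28424) / 0.112 = 1.18913 / 0.112

t ≈ 10.6 months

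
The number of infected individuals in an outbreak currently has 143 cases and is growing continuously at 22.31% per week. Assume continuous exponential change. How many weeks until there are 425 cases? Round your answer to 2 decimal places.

425 = 143 · e^(0.2231·t)
t = ln(425/143) / 0.2231 = ln(2.97203) / 0.2231 = 1.08924 / 0.2231

t ≈ 4.88 weeks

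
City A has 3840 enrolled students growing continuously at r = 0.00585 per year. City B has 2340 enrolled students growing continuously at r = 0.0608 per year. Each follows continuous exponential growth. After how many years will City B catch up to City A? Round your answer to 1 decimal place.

3840·e^(0.00585t) = 2340·e^(0.0608t)
3840/2340 = e^((0.0608 − 0.00585)t) → ln(1.64103) = 0.05495·t
t = 0.49532 / 0.05495

t ≈ 9.0 years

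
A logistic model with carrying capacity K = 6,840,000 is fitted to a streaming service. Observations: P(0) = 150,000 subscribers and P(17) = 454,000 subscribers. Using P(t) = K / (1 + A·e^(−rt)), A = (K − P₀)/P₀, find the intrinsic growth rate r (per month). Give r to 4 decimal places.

r ≈ 0.0679 per month

A = (6840000 − 150000)/150000 = 44.6
454000 = 6840000/(1 + 44.6·e^(−r·17)) → e^(−17r) = (15.06608 − 1)/44.6 = 0.315383
r = −ln(0.315383)/17 = 1.15397/17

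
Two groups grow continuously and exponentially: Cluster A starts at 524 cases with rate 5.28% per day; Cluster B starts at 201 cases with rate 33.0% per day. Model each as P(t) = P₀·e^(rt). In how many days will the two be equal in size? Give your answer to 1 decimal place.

524·e^(0.0528t) = 201·e^(0.33t)
524/201 = e^((0.33 − 0.0528)t) → ln(2.60697) = 0.2772·t
t = 0.95819 / 0.2772

t ≈ 3.5 days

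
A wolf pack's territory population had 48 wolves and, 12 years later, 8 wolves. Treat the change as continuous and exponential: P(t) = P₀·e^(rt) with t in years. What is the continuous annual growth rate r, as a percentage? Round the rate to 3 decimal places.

8 = 48 · e^(r·12)
e^(12r) = 8/48 = 0.16667
r = ln(0.16667) / 12 = -1.79176 / 12

r ≈ -14.931% per year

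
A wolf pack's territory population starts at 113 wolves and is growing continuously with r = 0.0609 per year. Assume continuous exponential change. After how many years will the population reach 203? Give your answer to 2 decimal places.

203 = 113 · e^(0.0609·t)
t = ln(203/113) / 0.0609 = ln(1.79646) / 0.0609 = 0.58582 / 0.0609

t ≈ 9.62 years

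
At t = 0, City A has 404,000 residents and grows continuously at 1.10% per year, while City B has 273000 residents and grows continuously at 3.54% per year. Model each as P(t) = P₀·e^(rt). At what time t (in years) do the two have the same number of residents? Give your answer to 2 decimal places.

404000·e^(0.011t) = 273000·e^(0.0354t)
404000/273000 = e^((0.0354 − 0.011)t) → ln(1.47985) = 0.0244·t
t = 0.39194 / 0.0244

t ≈ 16.06 years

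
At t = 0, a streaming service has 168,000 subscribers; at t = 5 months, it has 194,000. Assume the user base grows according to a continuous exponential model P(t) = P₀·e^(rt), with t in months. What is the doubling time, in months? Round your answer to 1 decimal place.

doubling time ≈ 24.1 months

r = ln(194000/168000) / 5 = ln(1.15476) / 5 ≈ 0.028779 per month
doubling time = ln 2 / |r| = 0.69315 / 0.028779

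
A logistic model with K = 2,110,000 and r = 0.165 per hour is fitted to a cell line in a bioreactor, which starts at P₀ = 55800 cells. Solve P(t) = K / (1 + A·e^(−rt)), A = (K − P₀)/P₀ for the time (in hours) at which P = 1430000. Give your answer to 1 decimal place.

A = (2110000 − 55800)/55800 = 36.81362
1430000 = 2110000/(1 + 36.81362·e^(−0.165t)) → 1 + 36.81362·e^(−0.165t) = 1.47552
e^(−0.165t) = 0.012917 → t = ln(77.41688)/0.165 = 4.3492/0.165

t ≈ 26.4 hours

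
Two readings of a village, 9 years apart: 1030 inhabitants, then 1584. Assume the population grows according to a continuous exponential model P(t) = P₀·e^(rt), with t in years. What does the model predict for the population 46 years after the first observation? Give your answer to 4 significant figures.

≈ 9,294 inhabitants

r = ln(1584/1030) / 9 ≈ 0.047822 per year
P(46) = 1030 · e^(0.047822·46) = 1030 · 9.02316 ≈ 9293.85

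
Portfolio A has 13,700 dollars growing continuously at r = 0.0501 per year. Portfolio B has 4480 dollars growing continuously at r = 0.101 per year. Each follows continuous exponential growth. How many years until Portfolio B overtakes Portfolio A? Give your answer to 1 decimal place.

13700·e^(0.0501t) = 4480·e^(0.101t)
13700/4480 = e^((0.101 − 0.0501)t) → ln(3.05804) = 0.0509·t
t = 1.11777 / 0.0509

t ≈ 22.0 years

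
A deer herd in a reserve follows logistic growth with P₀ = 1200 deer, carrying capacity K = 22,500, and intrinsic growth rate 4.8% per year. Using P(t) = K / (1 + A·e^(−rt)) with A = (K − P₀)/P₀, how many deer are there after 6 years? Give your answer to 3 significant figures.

A = (22500 − 1200)/1200 = 17.75
P(6) = 22500 / (1 + 17.75·e^(−0.048·6)) = 22500 / (1 + 17.75·0.749762)
= 22500 / 14.30827 ≈ 1572.52

≈ 1,570 deer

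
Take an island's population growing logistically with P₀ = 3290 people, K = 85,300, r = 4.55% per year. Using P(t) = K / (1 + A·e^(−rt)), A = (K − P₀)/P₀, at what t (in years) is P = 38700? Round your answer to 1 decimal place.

t ≈ 66.6 years

A = (85300 − 3290)/3290 = 24.92705
38700 = 85300/(1 + 24.92705·e^(−0.0455t)) → 1 + 24.92705·e^(−0.0455t) = 2.20413
e^(−0.0455t) = 0.048306 → t = ln(20.70122)/0.0455 = 3.03019/0.0455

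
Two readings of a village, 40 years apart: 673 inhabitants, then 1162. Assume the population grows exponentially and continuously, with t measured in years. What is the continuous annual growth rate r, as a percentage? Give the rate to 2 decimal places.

r ≈ 1.37% per year

1162 = 673 · e^(r·40)
e^(40r) = 1162/673 = 1.7266
r = ln(1.7266) / 40 = 0.54615 / 40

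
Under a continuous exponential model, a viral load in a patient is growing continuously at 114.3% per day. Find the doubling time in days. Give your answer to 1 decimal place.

doubling time = ln(2) / |r| = 0.69315 / 1.143

doubling time ≈ 0.6 days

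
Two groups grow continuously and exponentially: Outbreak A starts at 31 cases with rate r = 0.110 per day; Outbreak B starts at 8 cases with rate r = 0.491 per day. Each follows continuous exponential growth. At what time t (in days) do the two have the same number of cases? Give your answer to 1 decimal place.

t ≈ 3.6 days

31·e^(0.11t) = 8·e^(0.491t)
31/8 = e^((0.491 − 0.11)t) → ln(3.875) = 0.381·t
t = 1.35455 / 0.381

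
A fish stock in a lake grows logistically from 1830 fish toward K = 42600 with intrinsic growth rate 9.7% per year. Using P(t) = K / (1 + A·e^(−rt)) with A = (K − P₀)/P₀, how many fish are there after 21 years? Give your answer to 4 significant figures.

A = (42600 − 1830)/1830 = 22.27869
P(21) = 42600 / (1 + 22.27869·e^(−0.097·21)) = 42600 / (1 + 22.27869·0.130419)
= 42600 / 3.90557 ≈ 10907.49

≈ 10,910 fish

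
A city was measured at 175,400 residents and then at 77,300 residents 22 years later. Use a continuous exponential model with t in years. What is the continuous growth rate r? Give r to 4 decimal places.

r ≈ -0.0372 per year

77300 = 175400 · e^(r·22)
e^(22r) = 77300/175400 = 0.44071
r = ln(0.44071) / 22 = -0.81938 / 22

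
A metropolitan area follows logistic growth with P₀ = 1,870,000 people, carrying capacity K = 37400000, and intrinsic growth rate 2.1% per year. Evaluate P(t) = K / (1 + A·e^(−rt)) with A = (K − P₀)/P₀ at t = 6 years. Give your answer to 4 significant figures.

≈ 2,107,000 people

A = (37400000 − 1870000)/1870000 = 19
P(6) = 37400000 / (1 + 19·e^(−0.021·6)) = 37400000 / (1 + 19·0.881615)
= 37400000 / 17.75068 ≈ 2106961.29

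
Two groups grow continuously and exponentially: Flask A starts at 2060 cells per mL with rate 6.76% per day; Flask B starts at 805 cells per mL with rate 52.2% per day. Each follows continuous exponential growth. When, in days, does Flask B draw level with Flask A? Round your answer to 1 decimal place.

2060·e^(0.0676t) = 805·e^(0.522t)
2060/805 = e^((0.522 − 0.0676)t) → ln(2.55901) = 0.4544·t
t = 0.93962 / 0.4544

t ≈ 2.1 days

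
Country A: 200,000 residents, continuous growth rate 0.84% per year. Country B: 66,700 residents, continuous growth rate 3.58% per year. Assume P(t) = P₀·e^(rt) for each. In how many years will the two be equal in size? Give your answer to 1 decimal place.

200000·e^(0.0084t) = 66700·e^(0.0358t)
200000/66700 = e^((0.0358 − 0.0084)t) → ln(2.9985) = 0.0274·t
t = 1.09811 / 0.0274

t ≈ 40.1 years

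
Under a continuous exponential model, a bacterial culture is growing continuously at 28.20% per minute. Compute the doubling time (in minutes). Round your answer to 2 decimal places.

doubling time ≈ 2.46 minutes

doubling time = ln(2) / |r| = 0.69315 / 0.282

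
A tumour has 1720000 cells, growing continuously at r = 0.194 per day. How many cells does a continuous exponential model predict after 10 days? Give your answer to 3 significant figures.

P(10) = 1720000 · e^(0.194·10) = 1720000 · e^(1.94)
= 1720000 · 6.95875 ≈ 11969051.67

≈ 12,000,000 cells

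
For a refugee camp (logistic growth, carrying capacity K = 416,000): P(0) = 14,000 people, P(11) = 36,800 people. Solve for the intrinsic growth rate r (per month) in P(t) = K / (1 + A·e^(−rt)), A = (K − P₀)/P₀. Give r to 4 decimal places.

r ≈ 0.0932 per month

A = (416000 − 14000)/14000 = 28.71429
36800 = 416000/(1 + 28.71429·e^(−r·11)) → e^(−11r) = (11.30435 − 1)/28.71429 = 0.358858
r = −ln(0.358858)/11 = 1.02483/11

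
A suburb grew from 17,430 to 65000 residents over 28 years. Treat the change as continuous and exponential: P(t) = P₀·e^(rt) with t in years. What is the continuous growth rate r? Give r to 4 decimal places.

r ≈ 0.0470 per year

65000 = 17430 · e^(r·28)
e^(28r) = 65000/17430 = 3.7292
r = ln(3.7292) / 28 = 1.31619 / 28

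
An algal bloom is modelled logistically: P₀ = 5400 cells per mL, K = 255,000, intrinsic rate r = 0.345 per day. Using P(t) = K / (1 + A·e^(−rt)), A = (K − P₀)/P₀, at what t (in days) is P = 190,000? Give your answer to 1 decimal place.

A = (255000 − 5400)/5400 = 46.22222
190000 = 255000/(1 + 46.22222·e^(−0.345t)) → 1 + 46.22222·e^(−0.345t) = 1.34211
e^(−0.345t) = 0.007401 → t = ln(135.11111)/0.345 = 4.9061/0.345

t ≈ 14.2 days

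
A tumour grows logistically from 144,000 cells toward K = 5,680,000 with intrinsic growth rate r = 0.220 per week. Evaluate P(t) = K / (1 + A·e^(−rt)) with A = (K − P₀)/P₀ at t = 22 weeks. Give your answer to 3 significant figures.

≈ 4,360,000 cells

A = (5680000 − 144000)/144000 = 38.44444
P(22) = 5680000 / (1 + 38.44444·e^(−0.22·22)) = 5680000 / (1 + 38.44444·0.007907)
= 5680000 / 1.30398 ≈ 4355887.35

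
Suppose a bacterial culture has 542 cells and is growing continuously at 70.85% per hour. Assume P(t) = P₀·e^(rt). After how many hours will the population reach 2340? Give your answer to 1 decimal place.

t ≈ 2.1 hours

2340 = 542 · e^(0.7085·t)
t = ln(2340/542) / 0.7085 = ln(4.31734) / 0.7085 = 1.46264 / 0.7085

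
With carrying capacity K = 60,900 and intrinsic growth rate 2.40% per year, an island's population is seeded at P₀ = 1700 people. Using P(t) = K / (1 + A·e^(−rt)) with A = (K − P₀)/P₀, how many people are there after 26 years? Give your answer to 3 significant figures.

A = (60900 − 1700)/1700 = 34.82353
P(26) = 60900 / (1 + 34.82353·e^(−0.024·26)) = 60900 / (1 + 34.82353·0.535797)
= 60900 / 19.65834 ≈ 3097.92

≈ 3,100 people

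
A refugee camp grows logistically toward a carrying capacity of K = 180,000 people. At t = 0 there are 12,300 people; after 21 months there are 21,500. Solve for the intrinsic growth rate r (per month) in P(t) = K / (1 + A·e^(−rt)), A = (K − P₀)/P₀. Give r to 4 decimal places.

r ≈ 0.0293 per month

A = (180000 − 12300)/12300 = 13.63415
21500 = 180000/(1 + 13.63415·e^(−r·21)) → e^(−21r) = (8.37209 − 1)/13.63415 = 0.540708
r = −ln(0.540708)/21 = 0.61488/21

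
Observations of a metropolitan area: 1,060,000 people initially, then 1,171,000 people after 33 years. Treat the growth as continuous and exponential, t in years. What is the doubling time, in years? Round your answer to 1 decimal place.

r = ln(1171000/1060000) / 33 = ln(1.10472) / 33 ≈ 0.003018 per year
doubling time = ln 2 / |r| = 0.69315 / 0.003018

doubling time ≈ 229.7 years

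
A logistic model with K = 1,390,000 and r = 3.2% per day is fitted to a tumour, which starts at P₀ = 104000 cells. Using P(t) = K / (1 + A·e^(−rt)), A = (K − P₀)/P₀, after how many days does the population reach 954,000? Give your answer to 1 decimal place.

t ≈ 103.1 days

A = (1390000 − 104000)/104000 = 12.36538
954000 = 1390000/(1 + 12.36538·e^(−0.032t)) → 1 + 12.36538·e^(−0.032t) = 1.45702
e^(−0.032t) = 0.03696 → t = ln(27.05637)/0.032 = 3.29792/0.032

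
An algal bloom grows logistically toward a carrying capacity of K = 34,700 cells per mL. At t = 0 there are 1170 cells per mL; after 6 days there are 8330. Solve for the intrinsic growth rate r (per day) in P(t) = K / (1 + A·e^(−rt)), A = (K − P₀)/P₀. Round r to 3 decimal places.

r ≈ 0.367 per day

A = (34700 − 1170)/1170 = 28.65812
8330 = 34700/(1 + 28.65812·e^(−r·6)) → e^(−6r) = (4.16567 − 1)/28.65812 = 0.110463
r = −ln(0.110463)/6 = 2.20307/6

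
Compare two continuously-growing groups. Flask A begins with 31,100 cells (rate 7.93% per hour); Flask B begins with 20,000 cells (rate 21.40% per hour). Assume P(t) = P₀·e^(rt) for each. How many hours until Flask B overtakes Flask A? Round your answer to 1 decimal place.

t ≈ 3.3 hours

31100·e^(0.0793t) = 20000·e^(0.214t)
31100/20000 = e^((0.214 − 0.0793)t) → ln(1.555) = 0.1347·t
t = 0.44148 / 0.1347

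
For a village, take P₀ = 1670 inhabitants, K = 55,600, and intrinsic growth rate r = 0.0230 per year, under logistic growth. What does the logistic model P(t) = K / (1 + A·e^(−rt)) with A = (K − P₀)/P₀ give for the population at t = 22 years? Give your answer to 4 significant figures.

≈ 2,716 inhabitants

A = (55600 − 1670)/1670 = 32.29341
P(22) = 55600 / (1 + 32.29341·e^(−0.023·22)) = 55600 / (1 + 32.29341·0.602902)
= 55600 / 20.46978 ≈ 2716.2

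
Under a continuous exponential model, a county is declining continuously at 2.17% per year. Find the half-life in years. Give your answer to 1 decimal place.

half-life = ln(2) / |r| = 0.69315 / 0.0217

half-life ≈ 31.9 years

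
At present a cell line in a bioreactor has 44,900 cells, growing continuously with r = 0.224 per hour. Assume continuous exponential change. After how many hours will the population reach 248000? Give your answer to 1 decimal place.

t ≈ 7.6 hours

248000 = 44900 · e^(0.224·t)
t = ln(248000/44900) / 0.224 = ln(5.52339) / 0.224 = 1.70899 / 0.224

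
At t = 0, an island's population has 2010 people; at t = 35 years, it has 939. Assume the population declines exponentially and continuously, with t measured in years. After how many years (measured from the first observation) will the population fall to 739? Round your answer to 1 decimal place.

r = ln(939/2010) / 35 ≈ -0.021745 per year
t = ln(739/2010) / r = -1.00059 / -0.021745 ≈ 46.015

t ≈ 46.0 years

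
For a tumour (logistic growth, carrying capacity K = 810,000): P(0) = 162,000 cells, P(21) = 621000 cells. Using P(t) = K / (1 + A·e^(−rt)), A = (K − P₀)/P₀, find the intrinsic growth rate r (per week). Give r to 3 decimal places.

r ≈ 0.123 per week

A = (810000 − 162000)/162000 = 4
621000 = 810000/(1 + 4·e^(−r·21)) → e^(−21r) = (1.30435 − 1)/4 = 0.076087
r = −ln(0.076087)/21 = 2.57588/21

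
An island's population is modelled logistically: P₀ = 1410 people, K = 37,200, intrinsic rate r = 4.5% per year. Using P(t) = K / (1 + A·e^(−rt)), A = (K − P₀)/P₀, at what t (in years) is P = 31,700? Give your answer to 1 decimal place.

A = (37200 − 1410)/1410 = 25.38298
31700 = 37200/(1 + 25.38298·e^(−0.045t)) → 1 + 25.38298·e^(−0.045t) = 1.1735
e^(−0.045t) = 0.006835 → t = ln(146.29826)/0.045 = 4.98565/0.045

t ≈ 110.8 years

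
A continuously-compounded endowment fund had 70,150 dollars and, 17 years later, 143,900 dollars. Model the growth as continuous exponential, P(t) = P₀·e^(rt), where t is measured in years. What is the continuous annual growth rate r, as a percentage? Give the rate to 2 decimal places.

143900 = 70150 · e^(r·17)
e^(17r) = 143900/70150 = 2.05132
r = ln(2.05132) / 17 = 0.71848 / 17

r ≈ 4.23% per year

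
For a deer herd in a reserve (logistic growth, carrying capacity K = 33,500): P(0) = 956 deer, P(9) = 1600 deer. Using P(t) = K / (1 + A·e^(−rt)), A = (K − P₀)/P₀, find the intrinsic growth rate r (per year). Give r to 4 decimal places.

r ≈ 0.0594 per year

A = (33500 − 956)/956 = 34.04184
1600 = 33500/(1 + 34.04184·e^(−r·9)) → e^(−9r) = (20.9375 − 1)/34.04184 = 0.585676
r = −ln(0.585676)/9 = 0.53499/9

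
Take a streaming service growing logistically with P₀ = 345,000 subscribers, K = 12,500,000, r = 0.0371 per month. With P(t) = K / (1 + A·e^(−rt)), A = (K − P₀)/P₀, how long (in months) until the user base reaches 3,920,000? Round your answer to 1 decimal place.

t ≈ 74.9 months

A = (12500000 − 345000)/345000 = 35.23188
3920000 = 12500000/(1 + 35.23188·e^(−0.0371t)) → 1 + 35.23188·e^(−0.0371t) = 3.18878
e^(−0.0371t) = 0.062125 → t = ln(16.09662)/0.0371 = 2.77861/0.0371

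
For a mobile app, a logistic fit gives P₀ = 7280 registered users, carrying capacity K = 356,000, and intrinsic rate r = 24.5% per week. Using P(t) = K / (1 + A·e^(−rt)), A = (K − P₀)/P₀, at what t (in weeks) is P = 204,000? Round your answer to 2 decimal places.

A = (356000 − 7280)/7280 = 47.9011
204000 = 356000/(1 + 47.9011·e^(−0.245t)) → 1 + 47.9011·e^(−0.245t) = 1.7451
e^(−0.245t) = 0.015555 → t = ln(64.28832)/0.245 = 4.16338/0.245

t ≈ 16.99 weeks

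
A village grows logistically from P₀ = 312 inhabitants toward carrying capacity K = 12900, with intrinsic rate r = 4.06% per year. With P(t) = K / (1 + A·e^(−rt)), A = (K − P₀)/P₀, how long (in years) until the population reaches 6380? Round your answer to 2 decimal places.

t ≈ 90.54 years

A = (12900 − 312)/312 = 40.34615
6380 = 12900/(1 + 40.34615·e^(−0.0406t)) → 1 + 40.34615·e^(−0.0406t) = 2.02194
e^(−0.0406t) = 0.025329 → t = ln(39.47983)/0.0406 = 3.67579/0.0406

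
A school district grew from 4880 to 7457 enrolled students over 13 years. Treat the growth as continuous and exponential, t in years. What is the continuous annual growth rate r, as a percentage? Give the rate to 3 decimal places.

7457 = 4880 · e^(r·13)
e^(13r) = 7457/4880 = 1.52807
r = ln(1.52807) / 13 = 0.42401 / 13

r ≈ 3.262% per year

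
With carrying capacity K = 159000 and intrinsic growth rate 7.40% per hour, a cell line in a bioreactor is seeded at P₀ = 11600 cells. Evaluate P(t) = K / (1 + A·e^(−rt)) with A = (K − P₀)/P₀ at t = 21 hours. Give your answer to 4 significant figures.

≈ 43,130 cells

A = (159000 − 11600)/11600 = 12.7069
P(21) = 159000 / (1 + 12.7069·e^(−0.074·21)) = 159000 / (1 + 12.7069·0.211401)
= 159000 / 3.68625 ≈ 43133.31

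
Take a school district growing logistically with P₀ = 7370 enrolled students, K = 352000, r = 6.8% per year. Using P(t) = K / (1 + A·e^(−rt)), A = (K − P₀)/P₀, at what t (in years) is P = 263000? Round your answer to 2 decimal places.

t ≈ 72.48 years

A = (352000 − 7370)/7370 = 46.76119
263000 = 352000/(1 + 46.76119·e^(−0.068t)) → 1 + 46.76119·e^(−0.068t) = 1.3384
e^(−0.068t) = 0.007237 → t = ln(138.18196)/0.068 = 4.92857/0.068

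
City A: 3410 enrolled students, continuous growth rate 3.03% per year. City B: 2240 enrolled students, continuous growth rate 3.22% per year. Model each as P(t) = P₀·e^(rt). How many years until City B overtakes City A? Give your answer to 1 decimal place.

3410·e^(0.0303t) = 2240·e^(0.0322t)
3410/2240 = e^((0.0322 − 0.0303)t) → ln(1.52232) = 0.0019·t
t = 0.42024 / 0.0019

t ≈ 221.2 years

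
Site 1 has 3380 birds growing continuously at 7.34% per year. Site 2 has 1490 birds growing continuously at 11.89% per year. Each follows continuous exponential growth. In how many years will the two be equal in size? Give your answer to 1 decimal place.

t ≈ 18.0 years

3380·e^(0.0734t) = 1490·e^(0.1189t)
3380/1490 = e^((0.1189 − 0.0734)t) → ln(2.26846) = 0.0455·t
t = 0.8191 / 0.0455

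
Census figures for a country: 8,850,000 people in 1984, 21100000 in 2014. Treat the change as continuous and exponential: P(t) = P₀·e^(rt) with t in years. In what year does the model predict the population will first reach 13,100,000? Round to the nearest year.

year 1998

r = ln(21100000/8850000) / 30 = 0.86886/30 ≈ 0.028962 per year
t = ln(13100000/8850000) / r = 0.39219/0.028962 ≈ 13.54 years after 1984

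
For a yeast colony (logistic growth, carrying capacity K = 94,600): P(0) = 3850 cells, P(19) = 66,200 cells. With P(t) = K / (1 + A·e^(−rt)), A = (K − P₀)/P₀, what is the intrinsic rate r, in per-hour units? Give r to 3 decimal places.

A = (94600 − 3850)/3850 = 23.57143
66200 = 94600/(1 + 23.57143·e^(−r·19)) → e^(−19r) = (1.429 − 1)/23.57143 = 0.0182
r = −ln(0.0182)/19 = 4.00633/19

r ≈ 0.211 per hour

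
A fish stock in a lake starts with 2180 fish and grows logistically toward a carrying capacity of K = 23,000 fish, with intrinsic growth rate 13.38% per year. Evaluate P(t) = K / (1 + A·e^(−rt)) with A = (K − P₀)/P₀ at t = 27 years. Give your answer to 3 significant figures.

A = (23000 − 2180)/2180 = 9.55046
P(27) = 23000 / (1 + 9.55046·e^(−0.1338·27)) = 23000 / (1 + 9.55046·0.026982)
= 23000 / 1.25769 ≈ 18287.54

≈ 18,300 fish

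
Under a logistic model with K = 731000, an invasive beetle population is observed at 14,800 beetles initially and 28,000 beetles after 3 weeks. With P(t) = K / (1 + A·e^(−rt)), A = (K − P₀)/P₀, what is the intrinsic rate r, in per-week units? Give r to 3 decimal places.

r ≈ 0.219 per week

A = (731000 − 14800)/14800 = 48.39189
28000 = 731000/(1 + 48.39189·e^(−r·3)) → e^(−3r) = (26.10714 − 1)/48.39189 = 0.51883
r = −ln(0.51883)/3 = 0.65618/3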